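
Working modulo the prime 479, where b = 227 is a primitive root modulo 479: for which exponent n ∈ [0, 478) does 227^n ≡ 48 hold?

168

Baby-step giant-step with m = ceil(sqrt(478)) = 22.
Baby table (227^j mod 479 for j=0..21):
  0:1  1:227  2:276  3:382  4:15  5:52  6:308  7:461
  8:225  9:301  10:309  11:209  12:22  13:204  14:324  15:261
  16:330  17:186  18:70  19:83  20:160  21:395
Giant step factor: 227^(-22) ≡ 151 (mod 479).
Scan 48·151^i mod 479 for i = 0, 1, …:
  i=0: 48   i=1: 63   i=2: 412   i=3: 421
  i=4: 343   i=5: 61   i=6: 110   i=7: 324
Match at i=7, j=14: n = 7·22 + 14 = 168.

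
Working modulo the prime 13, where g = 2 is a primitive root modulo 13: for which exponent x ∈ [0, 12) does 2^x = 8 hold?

3

Successive powers of 2 modulo 13:
  2^0=1  2^1=2  2^2=4  2^3=8
So 2^3 ≡ 8 (mod 13), giving x = 3.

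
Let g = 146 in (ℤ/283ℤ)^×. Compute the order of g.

282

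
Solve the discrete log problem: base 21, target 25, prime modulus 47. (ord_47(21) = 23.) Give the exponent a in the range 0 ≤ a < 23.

8

Successive powers of 21 modulo 47:
  21^0=1  21^1=21  21^2=18  21^3=2  21^4=42  21^5=36
  21^6=4  21^7=37  21^8=25
So 21^8 ≡ 25 (mod 47), giving a = 8.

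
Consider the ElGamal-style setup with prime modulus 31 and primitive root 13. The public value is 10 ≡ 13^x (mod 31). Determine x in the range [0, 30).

4

Successive powers of 13 modulo 31:
  13^0=1  13^1=13  13^2=14  13^3=27  13^4=10
So 13^4 ≡ 10 (mod 31), giving x = 4.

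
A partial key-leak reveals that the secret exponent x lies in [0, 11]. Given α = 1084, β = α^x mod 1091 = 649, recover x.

5

Compute 1084^0 mod 1091 = 1, then multiply by 1084 repeatedly:
  1084^0=1  1084^1=1084  1084^2=49  1084^3=748  1084^4=219
  1084^5=649
Found 649 at exponent 5.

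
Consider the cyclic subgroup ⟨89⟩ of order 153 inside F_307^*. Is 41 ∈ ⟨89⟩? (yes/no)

41 ∈ ⟨89⟩ iff 41^153 ≡ 1 (mod 307), since |⟨89⟩| = 153.
41^153 mod 307 = 1.
Since 1 = 1, 41 lies in the subgroup.

yes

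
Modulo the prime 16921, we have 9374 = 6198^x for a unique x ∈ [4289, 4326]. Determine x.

4311

Compute 6198^4289 mod 16921 = 14271, then multiply by 6198 repeatedly:
  6198^4289=14271  6198^4290=5591  6198^4291=15731  6198^4292=1936  6198^4293=2339
  6198^4294=12746  6198^4295=12480  6198^4296=5149  6198^4297=496  6198^4298=11507
  6198^4299=15292  6198^4300=5295  6198^4301=8591  6198^4302=13552  6198^4303=16373
  6198^4304=4617  6198^4305=2755  6198^4306=2201  6198^4307=3472  6198^4308=12865
  6198^4309=5518  6198^4310=3223  6198^4311=9374
Found 9374 at exponent 4311.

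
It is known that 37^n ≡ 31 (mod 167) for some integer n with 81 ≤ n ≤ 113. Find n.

94

Compute 37^81 mod 167 = 86, then multiply by 37 repeatedly:
  37^81=86  37^82=9  37^83=166  37^84=130  37^85=134
  37^86=115  37^87=80  37^88=121  37^89=135  37^90=152
  37^91=113  37^92=6  37^93=55  37^94=31
Found 31 at exponent 94.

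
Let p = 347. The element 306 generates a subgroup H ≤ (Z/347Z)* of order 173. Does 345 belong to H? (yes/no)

yes

345 ∈ ⟨306⟩ iff 345^173 ≡ 1 (mod 347), since |⟨306⟩| = 173.
345^173 mod 347 = 1.
Since 1 = 1, 345 lies in the subgroup.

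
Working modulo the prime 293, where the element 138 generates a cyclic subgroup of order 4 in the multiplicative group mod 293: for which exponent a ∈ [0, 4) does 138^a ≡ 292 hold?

2

Successive powers of 138 modulo 293:
  138^0=1  138^1=138  138^2=292
So 138^2 ≡ 292 (mod 293), giving a = 2.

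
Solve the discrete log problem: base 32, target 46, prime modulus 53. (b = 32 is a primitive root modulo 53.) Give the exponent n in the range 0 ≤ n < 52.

8

Baby-step giant-step with m = ceil(sqrt(52)) = 8.
Baby table (32^j mod 53 for j=0..7):
  0:1  1:32  2:17  3:14  4:24  5:26  6:37  7:18
Giant step factor: 32^(-8) ≡ 15 (mod 53).
Scan 46·15^i mod 53 for i = 0, 1, …:
  i=0: 46   i=1: 1
Match at i=1, j=0: n = 1·8 + 0 = 8.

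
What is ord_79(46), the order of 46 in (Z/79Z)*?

The order of 46 must divide p − 1 = 78 = 2 · 3 · 13.
Divisors: 1, 2, 3, 6, 13, 26, 39, 78.
Check each in increasing order: 46^1 ≡ 46;  46^2 ≡ 62;  46^3 ≡ 8;  46^6 ≡ 64;  46^13 ≡ 1.
Smallest exponent giving 1 is 13.

13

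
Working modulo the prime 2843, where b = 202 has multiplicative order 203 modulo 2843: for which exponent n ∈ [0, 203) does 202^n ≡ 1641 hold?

Baby-step giant-step with m = ceil(sqrt(203)) = 15.
Baby table (202^j mod 2843 for j=0..14):
  0:1  1:202  2:1002  3:551  4:425  5:560  6:2243  7:1049
  8:1516  9:2031  10:870  11:2317  12:1782  13:1746  14:160
Giant step factor: 202^(-15) ≡ 353 (mod 2843).
Scan 1641·353^i mod 2843 for i = 0, 1, …:
  i=0: 1641   i=1: 2144   i=2: 594   i=3: 2143
  i=4: 241   i=5: 2626   i=6: 160
Match at i=6, j=14: n = 6·15 + 14 = 104.

104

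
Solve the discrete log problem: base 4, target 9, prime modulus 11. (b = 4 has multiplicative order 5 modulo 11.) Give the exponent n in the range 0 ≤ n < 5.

3

Successive powers of 4 modulo 11:
  4^0=1  4^1=4  4^2=5  4^3=9
So 4^3 ≡ 9 (mod 11), giving n = 3.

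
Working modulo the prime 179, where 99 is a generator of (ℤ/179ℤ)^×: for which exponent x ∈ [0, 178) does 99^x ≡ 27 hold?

Baby-step giant-step with m = ceil(sqrt(178)) = 14.
Baby table (99^j mod 179 for j=0..13):
  0:1  1:99  2:135  3:119  4:146  5:134  6:20  7:11
  8:15  9:53  10:56  11:174  12:42  13:41
Giant step factor: 99^(-14) ≡ 108 (mod 179).
Scan 27·108^i mod 179 for i = 0, 1, …:
  i=0: 27   i=1: 52   i=2: 67   i=3: 76
  i=4: 153   i=5: 56
Match at i=5, j=10: x = 5·14 + 10 = 80.

80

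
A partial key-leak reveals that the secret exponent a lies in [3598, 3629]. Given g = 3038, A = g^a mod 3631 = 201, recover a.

Compute 3038^3598 mod 3631 = 1121, then multiply by 3038 repeatedly:
  3038^3598=1121  3038^3599=3351  3038^3600=2645  3038^3601=107  3038^3602=1907
  3038^3603=2021  3038^3604=3408  3038^3605=1523  3038^3606=980  3038^3607=3451
  3038^3608=1441  3038^3609=2403  3038^3610=2004  3038^3611=2596  3038^3612=116
  3038^3613=201
Found 201 at exponent 3613.

3613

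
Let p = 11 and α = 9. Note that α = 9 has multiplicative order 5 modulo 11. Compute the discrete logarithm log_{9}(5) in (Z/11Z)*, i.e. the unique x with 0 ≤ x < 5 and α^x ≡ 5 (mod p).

4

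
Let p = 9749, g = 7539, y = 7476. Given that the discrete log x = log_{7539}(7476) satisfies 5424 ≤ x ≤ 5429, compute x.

Compute 7539^5424 mod 9749 = 8881, then multiply by 7539 repeatedly:
  7539^5424=8881  7539^5425=7476
Found 7476 at exponent 5425.

5425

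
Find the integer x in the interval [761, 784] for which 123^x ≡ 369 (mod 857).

Compute 123^761 mod 857 = 10, then multiply by 123 repeatedly:
  123^761=10  123^762=373  123^763=458  123^764=629  123^765=237
  123^766=13  123^767=742  123^768=424  123^769=732  123^770=51
  123^771=274  123^772=279  123^773=37  123^774=266  123^775=152
  123^776=699  123^777=277  123^778=648  123^779=3  123^780=369
Found 369 at exponent 780.

780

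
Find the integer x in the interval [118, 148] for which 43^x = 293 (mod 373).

Compute 43^118 mod 373 = 279, then multiply by 43 repeatedly:
  43^118=279  43^119=61  43^120=12  43^121=143  43^122=181
  43^123=323  43^124=88  43^125=54  43^126=84  43^127=255
  43^128=148  43^129=23  43^130=243  43^131=5  43^132=215
  43^133=293
Found 293 at exponent 133.

133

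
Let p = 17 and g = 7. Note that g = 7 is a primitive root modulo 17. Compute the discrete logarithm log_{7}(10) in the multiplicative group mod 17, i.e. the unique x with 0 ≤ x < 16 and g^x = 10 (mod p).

9

Successive powers of 7 modulo 17:
  7^0=1  7^1=7  7^2=15  7^3=3  7^4=4  7^5=11
  7^6=9  7^7=12  7^8=16  7^9=10
So 7^9 ≡ 10 (mod 17), giving x = 9.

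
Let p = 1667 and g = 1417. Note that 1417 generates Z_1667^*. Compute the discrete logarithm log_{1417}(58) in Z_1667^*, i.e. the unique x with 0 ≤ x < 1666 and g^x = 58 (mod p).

264

Baby-step giant-step with m = ceil(sqrt(1666)) = 41.
Baby table (1417^j mod 1667 for j=0..40):
  0:1  1:1417  2:821  3:1458  4:573  5:112  6:339  7:267
  8:1597  9:830  10:875  11:1294  12:1565  13:495  14:1275  15:1314
  16:1566  17:245  18:429  19:1105  20:472  21:357  22:768  23:1372
  24:402  25:1187  26:1643  27:999  28:300  29:15  30:1251  31:646
  32:199  33:260  34:13  35:84  36:671  37:617  38:781  39:1456
  40:1073
Giant step factor: 1417^(-41) ≡ 1594 (mod 1667).
Scan 58·1594^i mod 1667 for i = 0, 1, …:
  i=0: 58   i=1: 767   i=2: 687   i=3: 1526
  i=4: 291   i=5: 428   i=6: 429
Match at i=6, j=18: x = 6·41 + 18 = 264.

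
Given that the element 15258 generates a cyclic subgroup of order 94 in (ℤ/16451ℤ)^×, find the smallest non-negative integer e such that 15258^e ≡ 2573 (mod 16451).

55

Baby-step giant-step with m = ceil(sqrt(94)) = 10.
Baby table (15258^j mod 16451 for j=0..9):
  0:1  1:15258  2:8463  3:4555  4:11166  5:4272  6:3314  7:11089
  8:13878  9:9703
Giant step factor: 15258^(-10) ≡ 11294 (mod 16451).
Scan 2573·11294^i mod 16451 for i = 0, 1, …:
  i=0: 2573   i=1: 6996   i=2: 15122   i=3: 10037
  i=4: 10488   i=5: 4272
Match at i=5, j=5: e = 5·10 + 5 = 55.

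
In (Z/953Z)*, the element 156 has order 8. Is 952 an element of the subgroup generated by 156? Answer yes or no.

⟨156⟩ has order 8; its elements mod 953 are {1, 156, 336, 442, 511, 617, 797, 952}.
952 is in this set.

yes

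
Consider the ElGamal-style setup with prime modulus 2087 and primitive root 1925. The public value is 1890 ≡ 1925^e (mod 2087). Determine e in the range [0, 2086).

Baby-step giant-step with m = ceil(sqrt(2086)) = 46.
Baby table (1925^j mod 2087 for j=0..45):
  0:1  1:1925  2:1200  3:1778  4:2057  5:686  6:1566  7:922
  8:900  9:290  10:1021  11:1558  12:131  13:1735  14:675  15:1261
  16:244  17:125  18:620  19:1823  20:1028  21:424  22:183  23:1659
  24:465  25:1889  26:771  27:318  28:659  29:1766  30:1914  31:895
  32:1100  33:1282  34:1016  35:281  36:392  37:1193  38:825  39:2005
  40:762  41:1776  42:294  43:373  44:97  45:982
Giant step factor: 1925^(-46) ≡ 1269 (mod 2087).
Scan 1890·1269^i mod 2087 for i = 0, 1, …:
  i=0: 1890   i=1: 447   i=2: 1666   i=3: 23
  i=4: 2056   i=5: 314   i=6: 1936   i=7: 385
  i=8: 207   i=9: 1808     …   i=36: 1733
  i=37: 1566
Match at i=37, j=6: e = 37·46 + 6 = 1708.

1708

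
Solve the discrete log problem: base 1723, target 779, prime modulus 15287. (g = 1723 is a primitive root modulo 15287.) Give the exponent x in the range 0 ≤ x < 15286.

430

Baby-step giant-step with m = ceil(sqrt(15286)) = 124.
Baby table (1723^j mod 15287 for j=0..123):
  0:1  1:1723  2:3051  3:13432  4:14105  5:11872  6:1450  7:6569
  8:6007  9:762  10:13531  11:1238  12:8181  13:1249  14:11847  15:4236
  16:6729  17:6521  18:15025  19:7184  20:10849  21:12113  22:3944  23:8084
  24:2275  25:6353  26:727  27:14374  28:1462  29:11958  30:12045  31:9076
  32:14634  33:6119  34:10294  35:3642  36:7496  37:13380  38:944  39:6090
  40:6188  41:6885  42:143  43:1797  44:8257  45:9901  46:14418  47:839
  48:8619  49:6860  50:2929  51:1957  52:8771  53:8877  54:8071  55:10450
  56:12551  57:9555  58:14453  59:15283  60:8395  61:3083  62:7420  63:4728
  64:13660  65:9487  66:4298  67:6546  68:12239  69:7024  70:10335  71:13137
  72:10291  73:13760  74:13630  75:3658  76:4490  77:1048  78:1838  79:2465
  80:12696  81:14798  82:13525  83:6187  84:5162  85:12379  86:3652  87:9439
  88:13316  89:12968  90:9557  91:2612  92:6098  93:4685  94:719  95:590
  96:7628  97:11511  98:6214  99:5822  100:3034  101:14715  102:8099  103:12833
  104:6257  105:3476  106:11931  107:11385  108:3134  109:3571  110:7459  111:10777
  112:10353  113:13577  114:4061  115:10944  116:7641  117:3336  118:16  119:12281
  120:2955  121:894  122:11662  123:6508
Giant step factor: 1723^(-124) ≡ 13954 (mod 15287).
Scan 779·13954^i mod 15287 for i = 0, 1, …:
  i=0: 779   i=1: 1109   i=2: 4542   i=3: 14453
Match at i=3, j=58: x = 3·124 + 58 = 430.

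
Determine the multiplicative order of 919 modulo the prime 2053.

The order of 919 must divide p − 1 = 2052 = 2^2 · 3^3 · 19.
Divisors: 1, 2, 3, 4, 6, 9, 12, 18, 19, 27, 36, 38, 54, 57, 76, 108, 114, 171, 228, 342, 513, 684, 1026, 2052.
Check each in increasing order: 919^1 ≡ 919;  919^2 ≡ 778;  919^3 ≡ 538;  919^4 ≡ 1702;  919^6 ≡ 2024;  919^9 ≡ 822;  919^12 ≡ 841;  919^18 ≡ 247;  919^19 ≡ 1163;  919^27 ≡ 1840;  919^36 ≡ 1472;  919^38 ≡ 1695;  919^54 ≡ 203;  919^57 ≡ 405;  919^76 ≡ 878;  919^108 ≡ 149;  919^114 ≡ 1838;  919^171 ≡ 1204;  919^228 ≡ 1059;  919^342 ≡ 198;  919^513 ≡ 244;  919^684 ≡ 197;  919^1026 ≡ 2052;  919^2052 ≡ 1.
Smallest exponent giving 1 is 2052.

2052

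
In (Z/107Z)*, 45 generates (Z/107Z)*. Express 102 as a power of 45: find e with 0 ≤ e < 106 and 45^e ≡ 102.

102

Baby-step giant-step with m = ceil(sqrt(106)) = 11.
Baby table (45^j mod 107 for j=0..10):
  0:1  1:45  2:99  3:68  4:64  5:98  6:23  7:72
  8:30  9:66  10:81
Giant step factor: 45^(-11) ≡ 46 (mod 107).
Scan 102·46^i mod 107 for i = 0, 1, …:
  i=0: 102   i=1: 91   i=2: 13   i=3: 63
  i=4: 9   i=5: 93   i=6: 105   i=7: 15
  i=8: 48   i=9: 68
Match at i=9, j=3: e = 9·11 + 3 = 102.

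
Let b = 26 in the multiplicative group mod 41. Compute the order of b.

40

The order of 26 must divide p − 1 = 40 = 2^3 · 5.
Divisors: 1, 2, 4, 5, 8, 10, 20, 40.
Check each in increasing order: 26^1 ≡ 26;  26^2 ≡ 20;  26^4 ≡ 31;  26^5 ≡ 27;  26^8 ≡ 18;  26^10 ≡ 32;  26^20 ≡ 40;  26^40 ≡ 1.
Smallest exponent giving 1 is 40.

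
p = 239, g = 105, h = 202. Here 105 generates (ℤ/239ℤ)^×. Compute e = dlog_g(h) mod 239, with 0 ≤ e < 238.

232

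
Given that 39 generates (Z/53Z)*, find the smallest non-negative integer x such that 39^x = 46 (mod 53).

20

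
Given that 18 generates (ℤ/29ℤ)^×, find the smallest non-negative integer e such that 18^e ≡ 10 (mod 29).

Successive powers of 18 modulo 29:
  18^0=1  18^1=18  18^2=5  18^3=3  18^4=25  18^5=15
  18^6=9  18^7=17  18^8=16  18^9=27  18^10=22  18^11=19
  18^12=23  18^13=8  18^14=28  18^15=11  18^16=24  18^17=26
  18^18=4  18^19=14  18^20=20  18^21=12  18^22=13  18^23=2
  18^24=7  18^25=10
So 18^25 ≡ 10 (mod 29), giving e = 25.

25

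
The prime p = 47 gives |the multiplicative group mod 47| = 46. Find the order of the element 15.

46

The order of 15 must divide p − 1 = 46 = 2 · 23.
Divisors: 1, 2, 23, 46.
Check each in increasing order: 15^1 ≡ 15;  15^2 ≡ 37;  15^23 ≡ 46;  15^46 ≡ 1.
Smallest exponent giving 1 is 46.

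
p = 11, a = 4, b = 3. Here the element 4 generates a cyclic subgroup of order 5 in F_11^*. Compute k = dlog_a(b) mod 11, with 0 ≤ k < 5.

4

Successive powers of 4 modulo 11:
  4^0=1  4^1=4  4^2=5  4^3=9  4^4=3
So 4^4 ≡ 3 (mod 11), giving k = 4.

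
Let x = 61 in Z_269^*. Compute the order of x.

The order of 61 must divide p − 1 = 268 = 2^2 · 67.
Divisors: 1, 2, 4, 67, 134, 268.
Check each in increasing order: 61^1 ≡ 61;  61^2 ≡ 224;  61^4 ≡ 142;  61^67 ≡ 1.
Smallest exponent giving 1 is 67.

67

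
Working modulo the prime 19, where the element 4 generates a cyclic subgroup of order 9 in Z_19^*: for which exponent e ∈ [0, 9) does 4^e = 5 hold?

Successive powers of 4 modulo 19:
  4^0=1  4^1=4  4^2=16  4^3=7  4^4=9  4^5=17
  4^6=11  4^7=6  4^8=5
So 4^8 ≡ 5 (mod 19), giving e = 8.

8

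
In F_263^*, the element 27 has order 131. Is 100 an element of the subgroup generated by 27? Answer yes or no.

100 ∈ ⟨27⟩ iff 100^131 ≡ 1 (mod 263), since |⟨27⟩| = 131.
100^131 mod 263 = 1.
Since 1 = 1, 100 lies in the subgroup.

yes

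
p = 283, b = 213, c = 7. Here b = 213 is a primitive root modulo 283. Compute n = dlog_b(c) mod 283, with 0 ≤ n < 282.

Baby-step giant-step with m = ceil(sqrt(282)) = 17.
Baby table (213^j mod 283 for j=0..16):
  0:1  1:213  2:89  3:279  4:280  5:210  6:16  7:12
  8:9  9:219  10:235  11:247  12:256  13:192  14:144  15:108
  16:81
Giant step factor: 213^(-17) ≡ 198 (mod 283).
Scan 7·198^i mod 283 for i = 0, 1, …:
  i=0: 7   i=1: 254   i=2: 201   i=3: 178
  i=4: 152   i=5: 98   i=6: 160   i=7: 267
  i=8: 228   i=9: 147     …   i=14: 77
  i=15: 247
Match at i=15, j=11: n = 15·17 + 11 = 266.

266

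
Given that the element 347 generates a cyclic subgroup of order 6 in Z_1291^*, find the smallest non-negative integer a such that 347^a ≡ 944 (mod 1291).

Successive powers of 347 modulo 1291:
  347^0=1  347^1=347  347^2=346  347^3=1290  347^4=944
So 347^4 ≡ 944 (mod 1291), giving a = 4.

4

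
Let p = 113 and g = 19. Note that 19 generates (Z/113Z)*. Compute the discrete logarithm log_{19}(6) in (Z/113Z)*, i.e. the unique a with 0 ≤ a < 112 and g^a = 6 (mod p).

Baby-step giant-step with m = ceil(sqrt(112)) = 11.
Baby table (19^j mod 113 for j=0..10):
  0:1  1:19  2:22  3:79  4:32  5:43  6:26  7:42
  8:7  9:20  10:41
Giant step factor: 19^(-11) ≡ 47 (mod 113).
Scan 6·47^i mod 113 for i = 0, 1, …:
  i=0: 6   i=1: 56   i=2: 33   i=3: 82
  i=4: 12   i=5: 112   i=6: 66   i=7: 51
  i=8: 24   i=9: 111   i=10: 19
Match at i=10, j=1: a = 10·11 + 1 = 111.

111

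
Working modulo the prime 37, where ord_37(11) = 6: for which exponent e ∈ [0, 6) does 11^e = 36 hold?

3

Successive powers of 11 modulo 37:
  11^0=1  11^1=11  11^2=10  11^3=36
So 11^3 ≡ 36 (mod 37), giving e = 3.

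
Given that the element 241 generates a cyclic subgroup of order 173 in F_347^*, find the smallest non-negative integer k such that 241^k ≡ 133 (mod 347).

106

Baby-step giant-step with m = ceil(sqrt(173)) = 14.
Baby table (241^j mod 347 for j=0..13):
  0:1  1:241  2:132  3:235  4:74  5:137  6:52  7:40
  8:271  9:75  10:31  11:184  12:275  13:345
Giant step factor: 241^(-14) ≡ 329 (mod 347).
Scan 133·329^i mod 347 for i = 0, 1, …:
  i=0: 133   i=1: 35   i=2: 64   i=3: 236
  i=4: 263   i=5: 124   i=6: 197   i=7: 271
Match at i=7, j=8: k = 7·14 + 8 = 106.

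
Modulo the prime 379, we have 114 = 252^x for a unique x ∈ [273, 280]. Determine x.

Compute 252^273 mod 379 = 295, then multiply by 252 repeatedly:
  252^273=295  252^274=56  252^275=89  252^276=67  252^277=208
  252^278=114
Found 114 at exponent 278.

278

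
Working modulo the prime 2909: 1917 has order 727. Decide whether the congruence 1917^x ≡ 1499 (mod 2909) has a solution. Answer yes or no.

yes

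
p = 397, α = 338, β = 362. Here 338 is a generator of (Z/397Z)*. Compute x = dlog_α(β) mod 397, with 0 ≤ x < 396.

Baby-step giant-step with m = ceil(sqrt(396)) = 20.
Baby table (338^j mod 397 for j=0..19):
  0:1  1:338  2:305  3:267  4:127  5:50  6:226  7:164
  8:249  9:395  10:118  11:184  12:260  13:143  14:297  15:342
  16:69  17:296  18:4  19:161
Giant step factor: 338^(-20) ≡ 178 (mod 397).
Scan 362·178^i mod 397 for i = 0, 1, …:
  i=0: 362   i=1: 122   i=2: 278   i=3: 256
  i=4: 310   i=5: 394   i=6: 260
Match at i=6, j=12: x = 6·20 + 12 = 132.

132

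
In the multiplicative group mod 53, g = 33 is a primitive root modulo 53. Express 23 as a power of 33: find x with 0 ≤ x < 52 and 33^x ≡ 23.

Baby-step giant-step with m = ceil(sqrt(52)) = 8.
Baby table (33^j mod 53 for j=0..7):
  0:1  1:33  2:29  3:3  4:46  5:34  6:9  7:32
Giant step factor: 33^(-8) ≡ 13 (mod 53).
Scan 23·13^i mod 53 for i = 0, 1, …:
  i=0: 23   i=1: 34
Match at i=1, j=5: x = 1·8 + 5 = 13.

13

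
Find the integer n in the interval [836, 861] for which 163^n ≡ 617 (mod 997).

859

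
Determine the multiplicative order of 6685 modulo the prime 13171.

13170

The order of 6685 must divide p − 1 = 13170 = 2 · 3 · 5 · 439.
Divisors: 1, 2, 3, 5, 6, 10, 15, 30, 439, 878, 1317, 2195, 2634, 4390, 6585, 13170.
Check each in increasing order: 6685^1 ≡ 6685;  6685^2 ≡ 22;  6685^3 ≡ 2189;  6685^5 ≡ 8645;  6685^6 ≡ 10648;  6685^10 ≡ 3771;  6685^15 ≡ 2070;  6685^30 ≡ 4325;  6685^439 ≡ 12755;  6685^878 ≡ 1833;  6685^1317 ≡ 1390;  6685^2195 ≡ 5867;  6685^2634 ≡ 9134;  6685^4390 ≡ 5866;  6685^6585 ≡ 13170;  6685^13170 ≡ 1.
Smallest exponent giving 1 is 13170.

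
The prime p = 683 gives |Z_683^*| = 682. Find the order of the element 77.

341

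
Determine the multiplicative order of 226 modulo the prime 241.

6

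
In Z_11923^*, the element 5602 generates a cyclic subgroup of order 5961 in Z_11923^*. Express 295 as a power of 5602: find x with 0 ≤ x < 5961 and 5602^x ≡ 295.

4542

Baby-step giant-step with m = ceil(sqrt(5961)) = 78.
Baby table (5602^j mod 11923 for j=0..77):
  0:1  1:5602  2:1068  3:9513  4:7939  5:1488  6:1599  7:3425
  8:2743  9:9462  10:8389  11:6635  12:5279  13:3918  14:10316  15:11374
  16:636  17:9818  18:11560  19:5307  20:5775  21:4451  22:3509  23:8314
  24:3790  25:8640  26:5823  27:11041  28:7081  29:11864  30:3326  31:8526
  32:11037  33:8519  34:7592  35:1043  36:616  37:5085  38:2123  39:5815
  40:1994  41:10460  42:7298  43:11352  44:8545  45:10168  46:4965  47:9494
  48:8808  49:5042  50:11620  51:7583  52:10240  53:2927  54:2929  55:2210
  56:4346  57:11449  58:3481  59:6457  60:9655  61:4582  62:10068  63:5146
  64:10001  65:11348  66:9983  67:5896  68:2682  69:1584  70:2856  71:10569
  72:9843  73:8534  74:8161  75:5140  76:235  77:4940
Giant step factor: 5602^(-78) ≡ 5612 (mod 11923).
Scan 295·5612^i mod 11923 for i = 0, 1, …:
  i=0: 295   i=1: 10166   i=2: 37   i=3: 4953
  i=4: 3723   i=5: 4380   i=6: 7257   i=7: 9239
  i=8: 8064   i=9: 7383     …   i=57: 9826
  i=58: 11560
Match at i=58, j=18: x = 58·78 + 18 = 4542.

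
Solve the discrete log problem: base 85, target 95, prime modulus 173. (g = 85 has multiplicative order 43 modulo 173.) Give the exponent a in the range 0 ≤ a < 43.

16

Baby-step giant-step with m = ceil(sqrt(43)) = 7.
Baby table (85^j mod 173 for j=0..6):
  0:1  1:85  2:132  3:148  4:124  5:160  6:106
Giant step factor: 85^(-7) ≡ 136 (mod 173).
Scan 95·136^i mod 173 for i = 0, 1, …:
  i=0: 95   i=1: 118   i=2: 132
Match at i=2, j=2: a = 2·7 + 2 = 16.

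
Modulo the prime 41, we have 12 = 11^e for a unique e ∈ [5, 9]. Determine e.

Compute 11^5 mod 41 = 3, then multiply by 11 repeatedly:
  11^5=3  11^6=33  11^7=35  11^8=16  11^9=12
Found 12 at exponent 9.

9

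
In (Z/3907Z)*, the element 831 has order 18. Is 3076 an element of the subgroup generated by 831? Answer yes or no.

yes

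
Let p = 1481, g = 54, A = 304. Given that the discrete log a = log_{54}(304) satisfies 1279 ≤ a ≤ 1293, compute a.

1293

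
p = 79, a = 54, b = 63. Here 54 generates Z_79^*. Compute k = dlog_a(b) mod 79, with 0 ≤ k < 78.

19

Successive powers of 54 modulo 79:
  54^0=1  54^1=54  54^2=72  54^3=17  54^4=49  54^5=39
  54^6=52  54^7=43  54^8=31  54^9=15  54^10=20  54^11=53
  54^12=18  54^13=24  54^14=32  54^15=69  54^16=13  54^17=70
  54^18=67  54^19=63
So 54^19 ≡ 63 (mod 79), giving k = 19.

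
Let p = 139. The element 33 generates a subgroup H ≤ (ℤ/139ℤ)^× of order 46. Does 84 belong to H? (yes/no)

84 ∈ ⟨33⟩ iff 84^46 ≡ 1 (mod 139), since |⟨33⟩| = 46.
84^46 mod 139 = 1.
Since 1 = 1, 84 lies in the subgroup.

yes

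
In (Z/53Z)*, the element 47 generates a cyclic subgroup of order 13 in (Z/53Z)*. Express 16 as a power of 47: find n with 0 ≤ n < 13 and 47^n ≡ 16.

Successive powers of 47 modulo 53:
  47^0=1  47^1=47  47^2=36  47^3=49  47^4=24  47^5=15
  47^6=16
So 47^6 ≡ 16 (mod 53), giving n = 6.

6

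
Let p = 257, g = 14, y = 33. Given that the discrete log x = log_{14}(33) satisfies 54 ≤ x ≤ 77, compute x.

65

Compute 14^54 mod 257 = 199, then multiply by 14 repeatedly:
  14^54=199  14^55=216  14^56=197  14^57=188  14^58=62
  14^59=97  14^60=73  14^61=251  14^62=173  14^63=109
  14^64=241  14^65=33
Found 33 at exponent 65.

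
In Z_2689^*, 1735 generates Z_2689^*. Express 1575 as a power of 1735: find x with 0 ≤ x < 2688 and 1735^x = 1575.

1702

Baby-step giant-step with m = ceil(sqrt(2688)) = 52.
Baby table (1735^j mod 2689 for j=0..51):
  0:1  1:1735  2:1234  3:546  4:782  5:1514  6:2326  7:2110
  8:1121  9:788  10:1168  11:1663  12:8  13:435  14:1805  15:1679
  16:878  17:1356  18:2474  19:746  20:901  21:926  22:1277  23:2548
  24:64  25:791  26:995  27:2676  28:1646  29:92  30:969  31:590
  32:1830  33:2030  34:2149  35:1561  36:512  37:950  38:2582  39:2585
  40:2412  41:736  42:2374  43:2031  44:1195  45:106  46:1058  47:1732
  48:1407  49:2222  50:1833  51:1857
Giant step factor: 1735^(-52) ≡ 1137 (mod 2689).
Scan 1575·1137^i mod 2689 for i = 0, 1, …:
  i=0: 1575   i=1: 2590   i=2: 375   i=3: 1513
  i=4: 2010   i=5: 2409   i=6: 1631   i=7: 1726
  i=8: 2181   i=9: 539     …   i=31: 480
  i=32: 2582
Match at i=32, j=38: x = 32·52 + 38 = 1702.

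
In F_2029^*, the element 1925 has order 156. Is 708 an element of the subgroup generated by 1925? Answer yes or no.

708 ∈ ⟨1925⟩ iff 708^156 ≡ 1 (mod 2029), since |⟨1925⟩| = 156.
708^156 mod 2029 = 1.
Since 1 = 1, 708 lies in the subgroup.

yes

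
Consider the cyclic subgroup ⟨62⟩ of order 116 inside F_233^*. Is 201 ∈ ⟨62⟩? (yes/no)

yes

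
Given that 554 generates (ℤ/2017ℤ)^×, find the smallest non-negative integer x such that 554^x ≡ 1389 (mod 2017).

1231

Baby-step giant-step with m = ceil(sqrt(2016)) = 45.
Baby table (554^j mod 2017 for j=0..44):
  0:1  1:554  2:332  3:381  4:1306  5:1438  6:1954  7:1404
  8:1271  9:201  10:419  11:171  12:1952  13:296  14:607  15:1456
  16:1841  17:1329  18:61  19:1522  20:82  21:1054  22:1003  23:987
  24:191  25:930  26:885  27:159  28:1355  29:346  30:69  31:1920
  32:721  33:68  34:1366  35:389  36:1704  37:60  38:968  39:1767
  40:673  41:1714  42:1566  43:254  44:1543
Giant step factor: 554^(-45) ≡ 371 (mod 2017).
Scan 1389·371^i mod 2017 for i = 0, 1, …:
  i=0: 1389   i=1: 984   i=2: 2004   i=3: 1228
  i=4: 1763   i=5: 565   i=6: 1864   i=7: 1730
  i=8: 424   i=9: 1995     …   i=26: 1375
  i=27: 1841
Match at i=27, j=16: x = 27·45 + 16 = 1231.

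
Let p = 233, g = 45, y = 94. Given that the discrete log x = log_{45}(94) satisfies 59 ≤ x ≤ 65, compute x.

Compute 45^59 mod 233 = 44, then multiply by 45 repeatedly:
  45^59=44  45^60=116  45^61=94
Found 94 at exponent 61.

61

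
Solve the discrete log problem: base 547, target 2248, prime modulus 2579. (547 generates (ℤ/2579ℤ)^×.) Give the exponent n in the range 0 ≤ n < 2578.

1723

Baby-step giant-step with m = ceil(sqrt(2578)) = 51.
Baby table (547^j mod 2579 for j=0..50):
  0:1  1:547  2:45  3:1404  4:2025  5:1284  6:860  7:1042
  8:15  9:468  10:675  11:428  12:2006  13:1207  14:5  15:156
  16:225  17:1862  18:2388  19:1262  20:1721  21:52  22:75  23:2340
  24:796  25:2140  26:2293  27:877  28:25  29:780  30:1125  31:1573
  32:1624  33:1152  34:868  35:260  36:375  37:1384  38:1401  39:384
  40:1149  41:1806  42:125  43:1321  44:467  45:128  46:383  47:602
  48:1761  49:1300  50:1875
Giant step factor: 547^(-51) ≡ 947 (mod 2579).
Scan 2248·947^i mod 2579 for i = 0, 1, …:
  i=0: 2248   i=1: 1181   i=2: 1700   i=3: 604
  i=4: 2029   i=5: 108   i=6: 1695   i=7: 1027
  i=8: 286   i=9: 47     …   i=32: 23
  i=33: 1149
Match at i=33, j=40: n = 33·51 + 40 = 1723.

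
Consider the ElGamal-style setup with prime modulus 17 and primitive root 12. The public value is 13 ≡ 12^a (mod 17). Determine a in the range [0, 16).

Successive powers of 12 modulo 17:
  12^0=1  12^1=12  12^2=8  12^3=11  12^4=13
So 12^4 ≡ 13 (mod 17), giving a = 4.

4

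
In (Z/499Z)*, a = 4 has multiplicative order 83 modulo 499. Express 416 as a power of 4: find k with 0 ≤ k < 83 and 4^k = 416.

7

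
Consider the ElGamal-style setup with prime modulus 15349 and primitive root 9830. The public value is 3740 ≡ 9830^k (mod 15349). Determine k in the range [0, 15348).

7922

Baby-step giant-step with m = ceil(sqrt(15348)) = 124.
Baby table (9830^j mod 15349 for j=0..123):
  0:1  1:9830  2:6945  3:12347  4:6467  5:10401  6:2141  7:2551
  8:11413  9:3949  10:1049  11:12491  12:9879  13:12796  14:14974  15:12859
  16:4955  17:5273  18:17  19:13620  20:10622  21:10362  22:2496  23:7978
  24:5699  25:12669  26:9833  27:5737  28:2484  29:12810  30:14453  31:2646
  32:8974  33:3717  34:7490  35:12896  36:289  37:1305  38:11735  39:7315
  40:11734  41:12834  42:4789  43:487  44:13671  45:5435  46:11530  47:2884
  48:117  49:14284  50:14417  51:1793  52:4538  53:4346  54:4913  55:6836
  56:15307  57:1563  58:15290  59:3292  60:4668  61:8279  62:2172  63:301
  64:11822  65:2981  66:1989  67:12593  68:14854  69:15132  70:401  71:12486
  72:6776  73:8769  74:14635  75:11222  76:14346  77:9917  78:2611  79:2602
  80:6226  81:5117  82:1437  83:4630  84:3115  85:14544  86:6934  87:11660
  88:6817  89:12725  90:7749  91:10932  92:3211  93:6586  94:13647  95:15099
  96:13689  97:13536  98:13748  99:10244  100:9080  101:1965  102:6908  103:1664
  104:10435  105:14032  106:8446  107:1439  108:8941  109:1656  110:8540  111:4519
  112:1764  113:11099  114:2478  115:15226  116:3481  117:5309  118:870  119:2707
  120:9993  121:12939  122:8556  123:8309
Giant step factor: 9830^(-124) ≡ 14892 (mod 15349).
Scan 3740·14892^i mod 15349 for i = 0, 1, …:
  i=0: 3740   i=1: 9908   i=2: 15348   i=3: 457
  i=4: 6037   i=5: 3911   i=6: 8506   i=7: 11404
  i=8: 7032   i=9: 9666     …   i=62: 4717
  i=63: 8540
Match at i=63, j=110: k = 63·124 + 110 = 7922.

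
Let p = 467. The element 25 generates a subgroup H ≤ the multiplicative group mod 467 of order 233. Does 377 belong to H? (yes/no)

377 ∈ ⟨25⟩ iff 377^233 ≡ 1 (mod 467), since |⟨25⟩| = 233.
377^233 mod 467 = 466.
Since 466 ≠ 1, 377 does not lie in the subgroup.

no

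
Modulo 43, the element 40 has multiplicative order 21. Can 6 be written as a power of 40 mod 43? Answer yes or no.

6 ∈ ⟨40⟩ iff 6^21 ≡ 1 (mod 43), since |⟨40⟩| = 21.
6^21 mod 43 = 1.
Since 1 = 1, 6 lies in the subgroup.

yes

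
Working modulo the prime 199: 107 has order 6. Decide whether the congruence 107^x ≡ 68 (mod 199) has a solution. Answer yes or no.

no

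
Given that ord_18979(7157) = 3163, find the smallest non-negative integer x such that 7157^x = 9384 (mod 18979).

2441

Baby-step giant-step with m = ceil(sqrt(3163)) = 57.
Baby table (7157^j mod 18979 for j=0..56):
  0:1  1:7157  2:17307  3:9245  4:5671  5:10245  6:7588  7:8397
  8:9815  9:4676  10:6155  11:1076  12:14437  13:3933  14:2624  15:9737
  16:15800  17:3718  18:1168  19:8616  20:1941  21:18088  22:57  23:9390
  24:18570  25:14532  26:604  27:14595  28:14978  29:4154  30:9064  31:826
  32:9213  33:4395  34:6812  35:15412  36:16715  37:4618  38:8587  39:3157
  40:9639  41:16637  42:15742  43:6150  44:3249  45:3818  46:14645  47:12227
  48:15449  49:15818  50:18670  51:9030  52:4215  53:9124  54:12708  55:3788
  56:8704
Giant step factor: 7157^(-57) ≡ 17694 (mod 18979).
Scan 9384·17694^i mod 18979 for i = 0, 1, …:
  i=0: 9384   i=1: 12204   i=2: 13493   i=3: 8301
  i=4: 18392   i=5: 14114   i=6: 7434   i=7: 12726
  i=8: 6988   i=9: 16466     …   i=41: 1881
  i=42: 12227
Match at i=42, j=47: x = 42·57 + 47 = 2441.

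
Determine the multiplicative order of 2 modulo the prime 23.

The order of 2 must divide p − 1 = 22 = 2 · 11.
Divisors: 1, 2, 11, 22.
Check each in increasing order: 2^1 ≡ 2;  2^2 ≡ 4;  2^11 ≡ 1.
Smallest exponent giving 1 is 11.

11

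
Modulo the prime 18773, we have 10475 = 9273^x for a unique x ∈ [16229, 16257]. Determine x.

16238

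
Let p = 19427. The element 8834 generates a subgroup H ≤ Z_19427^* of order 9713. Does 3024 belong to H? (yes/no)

3024 ∈ ⟨8834⟩ iff 3024^9713 ≡ 1 (mod 19427), since |⟨8834⟩| = 9713.
3024^9713 mod 19427 = 19426.
Since 19426 ≠ 1, 3024 does not lie in the subgroup.

no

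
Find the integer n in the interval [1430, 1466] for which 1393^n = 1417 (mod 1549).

1450

Compute 1393^1430 mod 1549 = 1533, then multiply by 1393 repeatedly:
  1393^1430=1533  1393^1431=947  1393^1432=972  1393^1433=170  1393^1434=1362
  1393^1435=1290  1393^1436=130  1393^1437=1406  1393^1438=622  1393^1439=555
  1393^1440=164  1393^1441=749  1393^1442=880  1393^1443=581  1393^1444=755
  1393^1445=1493  1393^1446=991  1393^1447=304  1393^1448=595  1393^1449=120
  1393^1450=1417
Found 1417 at exponent 1450.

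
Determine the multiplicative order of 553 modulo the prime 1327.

1326

The order of 553 must divide p − 1 = 1326 = 2 · 3 · 13 · 17.
Divisors: 1, 2, 3, 6, 13, 17, 26, 34, 39, 51, 78, 102, 221, 442, 663, 1326.
Check each in increasing order: 553^1 ≡ 553;  553^2 ≡ 599;  553^3 ≡ 824;  553^6 ≡ 879;  553^13 ≡ 359;  553^17 ≡ 323;  553^26 ≡ 162;  553^34 ≡ 823;  553^39 ≡ 1097;  553^51 ≡ 429;  553^78 ≡ 1147;  553^102 ≡ 915;  553^221 ≡ 980;  553^442 ≡ 979;  553^663 ≡ 1326;  553^1326 ≡ 1.
Smallest exponent giving 1 is 1326.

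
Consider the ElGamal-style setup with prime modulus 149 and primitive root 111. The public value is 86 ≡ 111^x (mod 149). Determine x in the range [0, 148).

Baby-step giant-step with m = ceil(sqrt(148)) = 13.
Baby table (111^j mod 149 for j=0..12):
  0:1  1:111  2:103  3:109  4:30  5:52  6:110  7:141
  8:6  9:70  10:22  11:58  12:31
Giant step factor: 111^(-13) ≡ 32 (mod 149).
Scan 86·32^i mod 149 for i = 0, 1, …:
  i=0: 86   i=1: 70
Match at i=1, j=9: x = 1·13 + 9 = 22.

22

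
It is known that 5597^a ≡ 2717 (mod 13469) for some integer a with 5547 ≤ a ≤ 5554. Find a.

5548

Compute 5597^5547 mod 13469 = 3615, then multiply by 5597 repeatedly:
  5597^5547=3615  5597^5548=2717
Found 2717 at exponent 5548.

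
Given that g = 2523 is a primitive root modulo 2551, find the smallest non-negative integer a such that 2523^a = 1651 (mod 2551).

1573

Baby-step giant-step with m = ceil(sqrt(2550)) = 51.
Baby table (2523^j mod 2551 for j=0..50):
  0:1  1:2523  2:784  3:1007  4:2416  5:1229  6:1302  7:1809
  8:368  9:2451  10:249  11:681  12:1340  13:745  14:2099  15:2452
  16:221  17:1465  18:2347  19:610  20:777  21:1203  22:2030  23:1833
  24:2247  25:859  26:1458  27:2543  28:224  29:1381  30:2148  31:1080
  32:372  33:2339  34:834  35:2158  36:800  37:559  38:2205  39:2035
  40:1693  41:1065  42:792  43:783  44:1035  45:1632  46:222  47:1437
  48:580  49:1617  50:642
Giant step factor: 2523^(-51) ≡ 2208 (mod 2551).
Scan 1651·2208^i mod 2551 for i = 0, 1, …:
  i=0: 1651   i=1: 29   i=2: 257   i=3: 1134
  i=4: 1341   i=5: 1768   i=6: 714   i=7: 2545
  i=8: 2058   i=9: 733     …   i=29: 1210
  i=30: 783
Match at i=30, j=43: a = 30·51 + 43 = 1573.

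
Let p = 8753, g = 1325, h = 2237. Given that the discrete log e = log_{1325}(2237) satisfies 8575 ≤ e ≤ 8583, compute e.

8578

Compute 1325^8575 mod 8753 = 4457, then multiply by 1325 repeatedly:
  1325^8575=4457  1325^8576=6003  1325^8577=6251  1325^8578=2237
Found 2237 at exponent 8578.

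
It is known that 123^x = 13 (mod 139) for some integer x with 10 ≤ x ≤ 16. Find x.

16

Compute 123^10 mod 139 = 71, then multiply by 123 repeatedly:
  123^10=71  123^11=115  123^12=106  123^13=111  123^14=31
  123^15=60  123^16=13
Found 13 at exponent 16.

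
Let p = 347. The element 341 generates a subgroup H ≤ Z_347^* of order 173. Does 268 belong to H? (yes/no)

yes

268 ∈ ⟨341⟩ iff 268^173 ≡ 1 (mod 347), since |⟨341⟩| = 173.
268^173 mod 347 = 1.
Since 1 = 1, 268 lies in the subgroup.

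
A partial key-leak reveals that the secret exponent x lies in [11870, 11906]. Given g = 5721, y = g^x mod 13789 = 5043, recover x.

11870

Compute 5721^11870 mod 13789 = 5043, then multiply by 5721 repeatedly:
  5721^11870=5043
Found 5043 at exponent 11870.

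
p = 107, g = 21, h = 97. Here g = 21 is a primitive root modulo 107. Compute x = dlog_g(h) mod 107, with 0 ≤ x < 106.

75

Baby-step giant-step with m = ceil(sqrt(106)) = 11.
Baby table (21^j mod 107 for j=0..10):
  0:1  1:21  2:13  3:59  4:62  5:18  6:57  7:20
  8:99  9:46  10:3
Giant step factor: 21^(-11) ≡ 17 (mod 107).
Scan 97·17^i mod 107 for i = 0, 1, …:
  i=0: 97   i=1: 44   i=2: 106   i=3: 90
  i=4: 32   i=5: 9   i=6: 46
Match at i=6, j=9: x = 6·11 + 9 = 75.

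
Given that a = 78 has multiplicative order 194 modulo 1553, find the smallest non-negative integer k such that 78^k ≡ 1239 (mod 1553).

118

Baby-step giant-step with m = ceil(sqrt(194)) = 14.
Baby table (78^j mod 1553 for j=0..13):
  0:1  1:78  2:1425  3:887  4:854  5:1386  6:951  7:1187
  8:959  9:258  10:1488  11:1142  12:555  13:1359
Giant step factor: 78^(-14) ≡ 1354 (mod 1553).
Scan 1239·1354^i mod 1553 for i = 0, 1, …:
  i=0: 1239   i=1: 366   i=2: 157   i=3: 1370
  i=4: 698   i=5: 868   i=6: 1204   i=7: 1119
  i=8: 951
Match at i=8, j=6: k = 8·14 + 6 = 118.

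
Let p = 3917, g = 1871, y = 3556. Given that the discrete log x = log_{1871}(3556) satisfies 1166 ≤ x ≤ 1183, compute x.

Compute 1871^1166 mod 3917 = 586, then multiply by 1871 repeatedly:
  1871^1166=586  1871^1167=3563  1871^1168=3556
Found 3556 at exponent 1168.

1168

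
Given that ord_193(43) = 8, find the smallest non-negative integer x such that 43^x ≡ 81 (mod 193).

Successive powers of 43 modulo 193:
  43^0=1  43^1=43  43^2=112  43^3=184  43^4=192  43^5=150
  43^6=81
So 43^6 ≡ 81 (mod 193), giving x = 6.

6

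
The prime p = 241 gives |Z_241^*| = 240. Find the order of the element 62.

240

The order of 62 must divide p − 1 = 240 = 2^4 · 3 · 5.
Divisors: 1, 2, 3, 4, 5, 6, 8, 10, 12, 15, 16, 20, 24, 30, 40, 48, 60, 80, 120, 240.
Check each in increasing order: 62^1 ≡ 62;  62^2 ≡ 229;  62^3 ≡ 220;  62^4 ≡ 144;  62^5 ≡ 11;  62^6 ≡ 200;  62^8 ≡ 10;  62^10 ≡ 121;  62^12 ≡ 235;  62^15 ≡ 126;  62^16 ≡ 100;  62^20 ≡ 181;  62^24 ≡ 36;  62^30 ≡ 211;  62^40 ≡ 226;  62^48 ≡ 91;  62^60 ≡ 177;  62^80 ≡ 225;  62^120 ≡ 240;  62^240 ≡ 1.
Smallest exponent giving 1 is 240.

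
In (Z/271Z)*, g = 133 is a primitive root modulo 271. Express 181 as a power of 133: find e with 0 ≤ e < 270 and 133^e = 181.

153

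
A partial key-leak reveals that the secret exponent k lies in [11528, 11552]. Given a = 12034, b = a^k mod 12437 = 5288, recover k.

11539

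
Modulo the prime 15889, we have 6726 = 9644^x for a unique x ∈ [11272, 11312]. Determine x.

Compute 9644^11272 mod 15889 = 12387, then multiply by 9644 repeatedly:
  9644^11272=12387  9644^11273=6726
Found 6726 at exponent 11273.

11273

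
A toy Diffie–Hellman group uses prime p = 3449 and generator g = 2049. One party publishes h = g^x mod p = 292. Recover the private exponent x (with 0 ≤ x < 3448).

1830

Baby-step giant-step with m = ceil(sqrt(3448)) = 59.
Baby table (2049^j mod 3449 for j=0..58):
  0:1  1:2049  2:968  3:257  4:2345  5:448  6:518  7:2539
  8:1319  9:2064  10:662  11:981  12:2751  13:1133  14:340  15:3411
  16:1465  17:1155  18:581  19:564  20:221  21:1010  22:90  23:1613
  24:895  25:2436  26:661  27:2381  28:1783  29:876  30:1444  31:2963
  32:947  33:2065  34:2711  35:1949  36:3008  37:29  38:788  39:480
  40:555  41:2474  42:2645  43:1226  44:1202  45:312  46:1223  47:1953
  48:857  49:452  50:1816  51:2962  52:2347  53:1097  54:2454  55:3053
  56:2560  57:2960  58:1698
Giant step factor: 2049^(-59) ≡ 1706 (mod 3449).
Scan 292·1706^i mod 3449 for i = 0, 1, …:
  i=0: 292   i=1: 1496   i=2: 3365   i=3: 1554
  i=4: 2292   i=5: 2435   i=6: 1514   i=7: 3032
  i=8: 2541   i=9: 3002     …   i=30: 1940
  i=31: 2049
Match at i=31, j=1: x = 31·59 + 1 = 1830.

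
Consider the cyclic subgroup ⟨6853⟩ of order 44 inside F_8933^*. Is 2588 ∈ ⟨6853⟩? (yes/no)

no

2588 ∈ ⟨6853⟩ iff 2588^44 ≡ 1 (mod 8933), since |⟨6853⟩| = 44.
2588^44 mod 8933 = 2114.
Since 2114 ≠ 1, 2588 does not lie in the subgroup.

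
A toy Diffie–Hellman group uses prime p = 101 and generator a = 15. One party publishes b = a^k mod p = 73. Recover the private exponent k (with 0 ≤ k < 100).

77

Baby-step giant-step with m = ceil(sqrt(100)) = 10.
Baby table (15^j mod 101 for j=0..9):
  0:1  1:15  2:23  3:42  4:24  5:57  6:47  7:99
  8:71  9:55
Giant step factor: 15^(-10) ≡ 6 (mod 101).
Scan 73·6^i mod 101 for i = 0, 1, …:
  i=0: 73   i=1: 34   i=2: 2   i=3: 12
  i=4: 72   i=5: 28   i=6: 67   i=7: 99
Match at i=7, j=7: k = 7·10 + 7 = 77.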